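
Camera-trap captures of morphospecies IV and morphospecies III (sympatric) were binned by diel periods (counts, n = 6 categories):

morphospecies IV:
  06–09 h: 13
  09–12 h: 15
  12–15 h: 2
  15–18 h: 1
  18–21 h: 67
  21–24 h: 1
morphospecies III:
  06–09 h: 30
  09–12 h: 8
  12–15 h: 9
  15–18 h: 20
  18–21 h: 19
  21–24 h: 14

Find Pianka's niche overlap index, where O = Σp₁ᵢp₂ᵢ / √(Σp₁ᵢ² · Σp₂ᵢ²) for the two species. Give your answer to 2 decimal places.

0.59

Proportions for morphospecies IV (n=99): 13/99=0.1313, 15/99=0.1515, 2/99=0.0202, 1/99=0.0101, 67/99=0.6768, 1/99=0.0101
Proportions for morphospecies III (n=100): 30/100=0.3000, 8/100=0.0800, 9/100=0.0900, 20/100=0.2000, 19/100=0.1900, 14/100=0.1400
Σ p₁ᵢp₂ᵢ = 0.039390 + 0.012120 + 0.001818 + 0.002020 + 0.128592 + 0.001414 = 0.185354
Σp_1ᵢ² = 0.1313² + 0.1515² + 0.0202² + 0.0101² + 0.6768² + 0.0101² = 0.017240 + 0.022952 + 0.000408 + 0.000102 + 0.458058 + 0.000102 = 0.498862
Σp_2ᵢ² = 0.3000² + 0.0800² + 0.0900² + 0.2000² + 0.1900² + 0.1400² = 0.090000 + 0.006400 + 0.008100 + 0.040000 + 0.036100 + 0.019600 = 0.200200
O = 0.185354 / √(0.498862 × 0.200200) = 0.185354 / 0.3160256 = 0.5865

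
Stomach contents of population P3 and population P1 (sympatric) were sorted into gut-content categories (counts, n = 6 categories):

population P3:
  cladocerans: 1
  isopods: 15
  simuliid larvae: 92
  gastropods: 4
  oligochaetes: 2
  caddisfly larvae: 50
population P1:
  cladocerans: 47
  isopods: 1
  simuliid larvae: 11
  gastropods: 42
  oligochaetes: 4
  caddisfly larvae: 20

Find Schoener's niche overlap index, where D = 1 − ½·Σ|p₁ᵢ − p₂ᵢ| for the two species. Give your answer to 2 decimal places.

Proportions for population P3 (n=164): 1/164=0.0061, 15/164=0.0915, 92/164=0.5610, 4/164=0.0244, 2/164=0.0122, 50/164=0.3049
Proportions for population P1 (n=125): 47/125=0.3760, 1/125=0.0080, 11/125=0.0880, 42/125=0.3360, 4/125=0.0320, 20/125=0.1600
Σ|p₁ᵢ − p₂ᵢ| = 0.3699 + 0.0835 + 0.4730 + 0.3116 + 0.0198 + 0.1449 = 1.4027
D = 1 − ½ × 1.4027 = 1 − 0.70135 = 0.29865

0.30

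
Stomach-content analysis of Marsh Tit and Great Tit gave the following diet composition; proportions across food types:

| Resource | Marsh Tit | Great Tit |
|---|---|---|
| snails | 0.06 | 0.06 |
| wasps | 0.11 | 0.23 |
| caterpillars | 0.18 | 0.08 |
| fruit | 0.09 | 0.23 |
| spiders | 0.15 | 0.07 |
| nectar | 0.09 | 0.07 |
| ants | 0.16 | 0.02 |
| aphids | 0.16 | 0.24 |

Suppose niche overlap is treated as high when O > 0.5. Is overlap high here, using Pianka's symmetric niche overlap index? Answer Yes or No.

Σ p₁ᵢp₂ᵢ = 0.0036 + 0.0253 + 0.0144 + 0.0207 + 0.0105 + 0.0063 + 0.0032 + 0.0384 = 0.1224
Σp_1ᵢ² = 0.06² + 0.11² + 0.18² + 0.09² + 0.15² + 0.09² + 0.16² + 0.16² = 0.0036 + 0.0121 + 0.0324 + 0.0081 + 0.0225 + 0.0081 + 0.0256 + 0.0256 = 0.1380
Σp_2ᵢ² = 0.06² + 0.23² + 0.08² + 0.23² + 0.07² + 0.07² + 0.02² + 0.24² = 0.0036 + 0.0529 + 0.0064 + 0.0529 + 0.0049 + 0.0049 + 0.0004 + 0.0576 = 0.1836
O = 0.1224 / √(0.1380 × 0.1836) = 0.1224 / 0.15918 = 0.7689
O = 0.7689 > 0.5 → Yes.

Yes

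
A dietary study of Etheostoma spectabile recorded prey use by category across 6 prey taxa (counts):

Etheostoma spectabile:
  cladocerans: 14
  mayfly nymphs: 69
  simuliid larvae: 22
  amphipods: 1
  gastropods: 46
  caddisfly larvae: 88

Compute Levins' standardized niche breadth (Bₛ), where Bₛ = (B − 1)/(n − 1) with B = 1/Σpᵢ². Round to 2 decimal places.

0.55

Proportions for Etheostoma spectabile (n=240): 14/240=0.0583, 69/240=0.2875, 22/240=0.0917, 1/240=0.0042, 46/240=0.1917, 88/240=0.3667
Σpᵢ² = 0.0583² + 0.2875² + 0.0917² + 0.0042² + 0.1917² + 0.3667² = 0.003399 + 0.082656 + 0.008409 + 0.000018 + 0.036749 + 0.134469 = 0.265700
B = 1 / 0.265700 = 3.7636
Bₛ = (B − 1)/(n − 1) = (3.7636 − 1)/(6 − 1) = 2.7636/5 = 0.5527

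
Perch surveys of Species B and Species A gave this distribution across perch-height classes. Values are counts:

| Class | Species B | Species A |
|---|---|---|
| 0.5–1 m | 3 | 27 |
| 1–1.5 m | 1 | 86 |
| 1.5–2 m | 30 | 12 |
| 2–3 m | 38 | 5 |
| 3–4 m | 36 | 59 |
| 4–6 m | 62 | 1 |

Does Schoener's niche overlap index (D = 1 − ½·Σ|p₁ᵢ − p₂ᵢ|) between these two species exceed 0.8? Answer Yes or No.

No

Proportions for Species B (n=170): 3/170=0.0176, 1/170=0.0059, 30/170=0.1765, 38/170=0.2235, 36/170=0.2118, 62/170=0.3647
Proportions for Species A (n=190): 27/190=0.1421, 86/190=0.4526, 12/190=0.0632, 5/190=0.0263, 59/190=0.3105, 1/190=0.0053
Σ|p₁ᵢ − p₂ᵢ| = 0.1245 + 0.4467 + 0.1133 + 0.1972 + 0.0987 + 0.3594 = 1.3398
D = 1 − ½ × 1.3398 = 1 − 0.66990 = 0.33010
D = 0.33010 < 0.8 → No.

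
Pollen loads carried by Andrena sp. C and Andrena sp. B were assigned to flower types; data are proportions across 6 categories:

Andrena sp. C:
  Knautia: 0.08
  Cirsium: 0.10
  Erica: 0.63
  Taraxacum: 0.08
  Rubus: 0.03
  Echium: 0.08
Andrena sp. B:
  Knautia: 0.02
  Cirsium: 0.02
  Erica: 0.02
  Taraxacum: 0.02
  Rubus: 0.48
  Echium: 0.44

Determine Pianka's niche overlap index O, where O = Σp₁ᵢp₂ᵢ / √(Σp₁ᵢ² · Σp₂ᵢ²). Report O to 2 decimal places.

0.16

Σ p₁ᵢp₂ᵢ = 0.0016 + 0.0020 + 0.0126 + 0.0016 + 0.0144 + 0.0352 = 0.0674
Σp_1ᵢ² = 0.08² + 0.10² + 0.63² + 0.08² + 0.03² + 0.08² = 0.0064 + 0.0100 + 0.3969 + 0.0064 + 0.0009 + 0.0064 = 0.4270
Σp_2ᵢ² = 0.02² + 0.02² + 0.02² + 0.02² + 0.48² + 0.44² = 0.0004 + 0.0004 + 0.0004 + 0.0004 + 0.2304 + 0.1936 = 0.4256
O = 0.0674 / √(0.4270 × 0.4256) = 0.0674 / 0.42630 = 0.1581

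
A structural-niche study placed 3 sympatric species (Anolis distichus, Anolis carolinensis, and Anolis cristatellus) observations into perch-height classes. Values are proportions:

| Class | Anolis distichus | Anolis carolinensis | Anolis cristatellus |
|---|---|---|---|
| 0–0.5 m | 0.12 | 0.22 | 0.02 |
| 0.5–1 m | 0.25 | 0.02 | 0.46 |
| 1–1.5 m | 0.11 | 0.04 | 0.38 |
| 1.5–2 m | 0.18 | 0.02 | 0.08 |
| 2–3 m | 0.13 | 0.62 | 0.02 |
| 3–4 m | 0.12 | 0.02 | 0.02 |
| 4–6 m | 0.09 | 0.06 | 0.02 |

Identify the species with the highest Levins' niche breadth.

Anolis distichus

Σp_distᵢ² = 0.12² + 0.25² + 0.11² + 0.18² + 0.13² + 0.12² + 0.09² = 0.0144 + 0.0625 + 0.0121 + 0.0324 + 0.0169 + 0.0144 + 0.0081 = 0.1608
B_dist = 1 / 0.1608 = 6.2189
Σp_caroᵢ² = 0.22² + 0.02² + 0.04² + 0.02² + 0.62² + 0.02² + 0.06² = 0.0484 + 0.0004 + 0.0016 + 0.0004 + 0.3844 + 0.0004 + 0.0036 = 0.4392
B_caro = 1 / 0.4392 = 2.2769
Σp_crisᵢ² = 0.02² + 0.46² + 0.38² + 0.08² + 0.02² + 0.02² + 0.02² = 0.0004 + 0.2116 + 0.1444 + 0.0064 + 0.0004 + 0.0004 + 0.0004 = 0.3640
B_cris = 1 / 0.3640 = 2.7473
Highest B → broadest niche (most generalist): Anolis distichus (B = 6.22).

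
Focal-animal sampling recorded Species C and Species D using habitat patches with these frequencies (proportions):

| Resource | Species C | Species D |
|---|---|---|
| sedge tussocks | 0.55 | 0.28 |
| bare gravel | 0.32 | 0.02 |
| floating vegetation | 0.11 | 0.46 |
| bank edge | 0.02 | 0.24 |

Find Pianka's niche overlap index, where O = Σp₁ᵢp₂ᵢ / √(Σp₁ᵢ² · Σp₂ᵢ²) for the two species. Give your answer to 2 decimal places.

Σ p₁ᵢp₂ᵢ = 0.1540 + 0.0064 + 0.0506 + 0.0048 = 0.2158
Σp_1ᵢ² = 0.55² + 0.32² + 0.11² + 0.02² = 0.3025 + 0.1024 + 0.0121 + 0.0004 = 0.4174
Σp_2ᵢ² = 0.28² + 0.02² + 0.46² + 0.24² = 0.0784 + 0.0004 + 0.2116 + 0.0576 = 0.3480
O = 0.2158 / √(0.4174 × 0.3480) = 0.2158 / 0.38112 = 0.5662

0.57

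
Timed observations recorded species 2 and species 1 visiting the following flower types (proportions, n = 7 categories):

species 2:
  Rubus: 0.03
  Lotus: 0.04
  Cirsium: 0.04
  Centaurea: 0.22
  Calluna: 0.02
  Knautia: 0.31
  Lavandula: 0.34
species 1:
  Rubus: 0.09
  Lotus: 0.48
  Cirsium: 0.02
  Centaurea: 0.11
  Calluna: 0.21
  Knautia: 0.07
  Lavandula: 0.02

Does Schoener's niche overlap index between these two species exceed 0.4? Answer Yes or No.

Σ|p₁ᵢ − p₂ᵢ| = 0.06 + 0.44 + 0.02 + 0.11 + 0.19 + 0.24 + 0.32 = 1.38
D = 1 − ½ × 1.38 = 1 − 0.690 = 0.3100
D = 0.3100 < 0.4 → No.

No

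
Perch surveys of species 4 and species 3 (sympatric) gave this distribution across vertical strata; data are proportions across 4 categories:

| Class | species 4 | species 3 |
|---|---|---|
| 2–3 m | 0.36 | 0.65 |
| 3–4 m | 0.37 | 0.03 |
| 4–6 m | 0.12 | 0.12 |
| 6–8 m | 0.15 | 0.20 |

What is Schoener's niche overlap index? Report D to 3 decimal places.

Σ|p₁ᵢ − p₂ᵢ| = 0.29 + 0.34 + 0.00 + 0.05 = 0.68
D = 1 − ½ × 0.68 = 1 − 0.340 = 0.66000

0.660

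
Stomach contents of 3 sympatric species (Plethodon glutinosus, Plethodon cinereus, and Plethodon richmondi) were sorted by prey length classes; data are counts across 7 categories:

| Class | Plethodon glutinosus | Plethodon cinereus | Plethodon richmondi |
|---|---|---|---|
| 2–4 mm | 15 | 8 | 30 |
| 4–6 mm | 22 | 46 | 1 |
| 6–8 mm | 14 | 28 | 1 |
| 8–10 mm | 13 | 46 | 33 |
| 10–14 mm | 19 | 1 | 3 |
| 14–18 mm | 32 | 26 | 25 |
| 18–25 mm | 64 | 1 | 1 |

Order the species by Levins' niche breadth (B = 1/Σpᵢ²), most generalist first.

Proportions for Plethodon glutinosus (n=179): 15/179=0.0838, 22/179=0.1229, 14/179=0.0782, 13/179=0.0726, 19/179=0.1061, 32/179=0.1788, 64/179=0.3575
Proportions for Plethodon cinereus (n=156): 8/156=0.0513, 46/156=0.2949, 28/156=0.1795, 46/156=0.2949, 1/156=0.0064, 26/156=0.1667, 1/156=0.0064
Proportions for Plethodon richmondi (n=94): 30/94=0.3191, 1/94=0.0106, 1/94=0.0106, 33/94=0.3511, 3/94=0.0319, 25/94=0.2660, 1/94=0.0106
Σp_glutᵢ² = 0.0838² + 0.1229² + 0.0782² + 0.0726² + 0.1061² + 0.1788² + 0.3575² = 0.007022 + 0.015104 + 0.006115 + 0.005271 + 0.011257 + 0.031969 + 0.127806 = 0.204544
B_glut = 1 / 0.204544 = 4.8889
Σp_cineᵢ² = 0.0513² + 0.2949² + 0.1795² + 0.2949² + 0.0064² + 0.1667² + 0.0064² = 0.002632 + 0.086966 + 0.032220 + 0.086966 + 0.000041 + 0.027789 + 0.000041 = 0.236655
B_cine = 1 / 0.236655 = 4.2256
Σp_richᵢ² = 0.3191² + 0.0106² + 0.0106² + 0.3511² + 0.0319² + 0.2660² + 0.0106² = 0.101825 + 0.000112 + 0.000112 + 0.123271 + 0.001018 + 0.070756 + 0.000112 = 0.297206
B_rich = 1 / 0.297206 = 3.3647
Ranking by B (broadest → narrowest): Plethodon glutinosus (4.89) > Plethodon cinereus (4.23) > Plethodon richmondi (3.36)

Plethodon glutinosus > Plethodon cinereus > Plethodon richmondi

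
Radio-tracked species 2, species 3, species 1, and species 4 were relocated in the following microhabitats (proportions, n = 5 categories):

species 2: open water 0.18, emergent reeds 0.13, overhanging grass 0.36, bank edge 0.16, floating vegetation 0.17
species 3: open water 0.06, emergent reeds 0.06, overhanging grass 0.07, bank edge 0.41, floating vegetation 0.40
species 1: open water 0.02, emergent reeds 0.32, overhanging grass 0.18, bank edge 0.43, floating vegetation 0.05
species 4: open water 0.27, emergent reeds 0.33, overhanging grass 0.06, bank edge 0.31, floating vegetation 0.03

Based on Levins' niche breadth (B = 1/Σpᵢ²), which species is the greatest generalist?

Σp_2ᵢ² = 0.18² + 0.13² + 0.36² + 0.16² + 0.17² = 0.0324 + 0.0169 + 0.1296 + 0.0256 + 0.0289 = 0.2334
B_2 = 1 / 0.2334 = 4.2845
Σp_3ᵢ² = 0.06² + 0.06² + 0.07² + 0.41² + 0.40² = 0.0036 + 0.0036 + 0.0049 + 0.1681 + 0.1600 = 0.3402
B_3 = 1 / 0.3402 = 2.9394
Σp_1ᵢ² = 0.02² + 0.32² + 0.18² + 0.43² + 0.05² = 0.0004 + 0.1024 + 0.0324 + 0.1849 + 0.0025 = 0.3226
B_1 = 1 / 0.3226 = 3.0998
Σp_4ᵢ² = 0.27² + 0.33² + 0.06² + 0.31² + 0.03² = 0.0729 + 0.1089 + 0.0036 + 0.0961 + 0.0009 = 0.2824
B_4 = 1 / 0.2824 = 3.5411
Highest B → broadest niche (most generalist): species 2 (B = 4.28).

species 2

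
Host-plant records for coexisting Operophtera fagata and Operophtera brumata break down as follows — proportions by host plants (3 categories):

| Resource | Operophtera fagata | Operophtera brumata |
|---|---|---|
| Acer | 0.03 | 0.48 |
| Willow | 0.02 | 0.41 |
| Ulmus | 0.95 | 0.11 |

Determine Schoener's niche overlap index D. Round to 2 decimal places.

0.16

Σ|p₁ᵢ − p₂ᵢ| = 0.45 + 0.39 + 0.84 = 1.68
D = 1 − ½ × 1.68 = 1 − 0.840 = 0.1600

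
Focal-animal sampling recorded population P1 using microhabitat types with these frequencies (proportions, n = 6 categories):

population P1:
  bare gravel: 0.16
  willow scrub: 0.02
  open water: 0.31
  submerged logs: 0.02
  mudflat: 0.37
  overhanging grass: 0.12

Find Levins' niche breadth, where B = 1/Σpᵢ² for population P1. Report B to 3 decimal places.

3.652

Σpᵢ² = 0.16² + 0.02² + 0.31² + 0.02² + 0.37² + 0.12² = 0.0256 + 0.0004 + 0.0961 + 0.0004 + 0.1369 + 0.0144 = 0.2738
B = 1 / 0.2738 = 3.65230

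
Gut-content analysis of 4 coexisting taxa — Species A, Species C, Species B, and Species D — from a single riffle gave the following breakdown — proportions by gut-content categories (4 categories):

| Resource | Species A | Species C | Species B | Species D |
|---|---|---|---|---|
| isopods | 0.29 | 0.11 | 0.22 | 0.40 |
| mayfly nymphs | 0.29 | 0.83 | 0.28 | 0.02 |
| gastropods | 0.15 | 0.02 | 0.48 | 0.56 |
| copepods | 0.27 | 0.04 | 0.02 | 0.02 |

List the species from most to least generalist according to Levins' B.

Species A > Species B > Species D > Species C

Σp_Aᵢ² = 0.29² + 0.29² + 0.15² + 0.27² = 0.0841 + 0.0841 + 0.0225 + 0.0729 = 0.2636
B_A = 1 / 0.2636 = 3.7936
Σp_Cᵢ² = 0.11² + 0.83² + 0.02² + 0.04² = 0.0121 + 0.6889 + 0.0004 + 0.0016 = 0.7030
B_C = 1 / 0.7030 = 1.4225
Σp_Bᵢ² = 0.22² + 0.28² + 0.48² + 0.02² = 0.0484 + 0.0784 + 0.2304 + 0.0004 = 0.3576
B_B = 1 / 0.3576 = 2.7964
Σp_Dᵢ² = 0.40² + 0.02² + 0.56² + 0.02² = 0.1600 + 0.0004 + 0.3136 + 0.0004 = 0.4744
B_D = 1 / 0.4744 = 2.1079
Ranking by B (broadest → narrowest): Species A (3.79) > Species B (2.80) > Species D (2.11) > Species C (1.42)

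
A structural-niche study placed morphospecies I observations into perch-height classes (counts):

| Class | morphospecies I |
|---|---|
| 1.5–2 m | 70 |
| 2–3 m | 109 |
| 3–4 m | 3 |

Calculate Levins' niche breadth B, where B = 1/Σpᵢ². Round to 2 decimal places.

Proportions for morphospecies I (n=182): 70/182=0.3846, 109/182=0.5989, 3/182=0.0165
Σpᵢ² = 0.3846² + 0.5989² + 0.0165² = 0.147917 + 0.358681 + 0.000272 = 0.506870
B = 1 / 0.506870 = 1.9729

1.97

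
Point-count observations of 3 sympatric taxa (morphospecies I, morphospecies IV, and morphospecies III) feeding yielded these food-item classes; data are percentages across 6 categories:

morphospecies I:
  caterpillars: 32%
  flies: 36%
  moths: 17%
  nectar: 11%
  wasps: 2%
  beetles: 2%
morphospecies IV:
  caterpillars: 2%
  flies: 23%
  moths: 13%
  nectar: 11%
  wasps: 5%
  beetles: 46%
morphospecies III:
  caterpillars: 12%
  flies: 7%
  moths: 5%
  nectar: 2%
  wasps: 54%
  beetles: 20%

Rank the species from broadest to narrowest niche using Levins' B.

Convert percentages to proportions (divide by 100).
Σp_Iᵢ² = 0.32² + 0.36² + 0.17² + 0.11² + 0.02² + 0.02² = 0.1024 + 0.1296 + 0.0289 + 0.0121 + 0.0004 + 0.0004 = 0.2738
B_I = 1 / 0.2738 = 3.6523
Σp_IVᵢ² = 0.02² + 0.23² + 0.13² + 0.11² + 0.05² + 0.46² = 0.0004 + 0.0529 + 0.0169 + 0.0121 + 0.0025 + 0.2116 = 0.2964
B_IV = 1 / 0.2964 = 3.3738
Σp_IIIᵢ² = 0.12² + 0.07² + 0.05² + 0.02² + 0.54² + 0.20² = 0.0144 + 0.0049 + 0.0025 + 0.0004 + 0.2916 + 0.0400 = 0.3538
B_III = 1 / 0.3538 = 2.8265
Ranking by B (broadest → narrowest): morphospecies I (3.65) > morphospecies IV (3.37) > morphospecies III (2.83)

morphospecies I > morphospecies IV > morphospecies III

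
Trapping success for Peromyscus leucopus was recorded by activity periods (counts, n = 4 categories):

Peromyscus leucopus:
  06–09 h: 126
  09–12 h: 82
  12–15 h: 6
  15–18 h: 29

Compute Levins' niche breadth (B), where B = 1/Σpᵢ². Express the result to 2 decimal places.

Proportions for Peromyscus leucopus (n=243): 126/243=0.5185, 82/243=0.3374, 6/243=0.0247, 29/243=0.1193
Σpᵢ² = 0.5185² + 0.3374² + 0.0247² + 0.1193² = 0.268842 + 0.113839 + 0.000610 + 0.014232 = 0.397523
B = 1 / 0.397523 = 2.5156

2.52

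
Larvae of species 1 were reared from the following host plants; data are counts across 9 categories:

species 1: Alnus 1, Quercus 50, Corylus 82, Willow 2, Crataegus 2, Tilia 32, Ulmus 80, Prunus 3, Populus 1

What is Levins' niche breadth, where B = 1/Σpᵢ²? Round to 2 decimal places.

Proportions for species 1 (n=253): 1/253=0.0040, 50/253=0.1976, 82/253=0.3241, 2/253=0.0079, 2/253=0.0079, 32/253=0.1265, 80/253=0.3162, 3/253=0.0119, 1/253=0.0040
Σpᵢ² = 0.0040² + 0.1976² + 0.3241² + 0.0079² + 0.0079² + 0.1265² + 0.3162² + 0.0119² + 0.0040² = 0.000016 + 0.039046 + 0.105041 + 0.000062 + 0.000062 + 0.016002 + 0.099982 + 0.000142 + 0.000016 = 0.260369
B = 1 / 0.260369 = 3.8407

3.84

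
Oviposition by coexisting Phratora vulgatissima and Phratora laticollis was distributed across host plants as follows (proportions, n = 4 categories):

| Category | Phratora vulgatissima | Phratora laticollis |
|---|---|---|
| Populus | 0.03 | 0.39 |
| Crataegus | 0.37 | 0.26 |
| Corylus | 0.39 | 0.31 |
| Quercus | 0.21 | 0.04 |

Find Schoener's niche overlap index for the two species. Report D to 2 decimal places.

Σ|p₁ᵢ − p₂ᵢ| = 0.36 + 0.11 + 0.08 + 0.17 = 0.72
D = 1 − ½ × 0.72 = 1 − 0.360 = 0.6400

0.64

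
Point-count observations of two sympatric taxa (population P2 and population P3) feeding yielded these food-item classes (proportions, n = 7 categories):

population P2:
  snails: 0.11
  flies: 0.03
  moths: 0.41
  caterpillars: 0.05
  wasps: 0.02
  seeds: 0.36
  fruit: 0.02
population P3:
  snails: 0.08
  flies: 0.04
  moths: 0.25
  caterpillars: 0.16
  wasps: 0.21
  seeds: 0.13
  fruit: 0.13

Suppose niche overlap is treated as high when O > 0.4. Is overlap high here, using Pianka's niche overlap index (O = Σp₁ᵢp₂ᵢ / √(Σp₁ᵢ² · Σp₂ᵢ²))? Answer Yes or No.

Yes

Σ p₁ᵢp₂ᵢ = 0.0088 + 0.0012 + 0.1025 + 0.0080 + 0.0042 + 0.0468 + 0.0026 = 0.1741
Σp_1ᵢ² = 0.11² + 0.03² + 0.41² + 0.05² + 0.02² + 0.36² + 0.02² = 0.0121 + 0.0009 + 0.1681 + 0.0025 + 0.0004 + 0.1296 + 0.0004 = 0.3140
Σp_2ᵢ² = 0.08² + 0.04² + 0.25² + 0.16² + 0.21² + 0.13² + 0.13² = 0.0064 + 0.0016 + 0.0625 + 0.0256 + 0.0441 + 0.0169 + 0.0169 = 0.1740
O = 0.1741 / √(0.3140 × 0.1740) = 0.1741 / 0.23374 = 0.7448
O = 0.7448 > 0.4 → Yes.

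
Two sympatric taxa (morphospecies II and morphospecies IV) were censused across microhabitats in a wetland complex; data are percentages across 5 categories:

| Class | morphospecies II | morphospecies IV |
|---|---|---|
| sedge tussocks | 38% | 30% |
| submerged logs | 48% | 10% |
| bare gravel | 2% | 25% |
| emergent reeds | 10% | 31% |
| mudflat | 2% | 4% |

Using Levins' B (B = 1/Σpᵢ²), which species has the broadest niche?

Convert percentages to proportions (divide by 100).
Σp_IIᵢ² = 0.38² + 0.48² + 0.02² + 0.10² + 0.02² = 0.1444 + 0.2304 + 0.0004 + 0.0100 + 0.0004 = 0.3856
B_II = 1 / 0.3856 = 2.5934
Σp_IVᵢ² = 0.30² + 0.10² + 0.25² + 0.31² + 0.04² = 0.0900 + 0.0100 + 0.0625 + 0.0961 + 0.0016 = 0.2602
B_IV = 1 / 0.2602 = 3.8432
Highest B → broadest niche (most generalist): morphospecies IV (B = 3.84).

morphospecies IV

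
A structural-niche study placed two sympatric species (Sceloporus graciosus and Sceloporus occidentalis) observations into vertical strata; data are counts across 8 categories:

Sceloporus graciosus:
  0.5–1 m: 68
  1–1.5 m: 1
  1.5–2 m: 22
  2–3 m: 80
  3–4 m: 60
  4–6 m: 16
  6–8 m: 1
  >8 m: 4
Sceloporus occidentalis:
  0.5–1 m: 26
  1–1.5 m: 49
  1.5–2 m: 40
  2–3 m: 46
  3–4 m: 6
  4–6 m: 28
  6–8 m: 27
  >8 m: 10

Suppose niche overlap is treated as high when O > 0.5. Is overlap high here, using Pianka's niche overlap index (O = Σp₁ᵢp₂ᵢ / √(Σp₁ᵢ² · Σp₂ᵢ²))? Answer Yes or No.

Yes

Proportions for Sceloporus graciosus (n=252): 68/252=0.2698, 1/252=0.0040, 22/252=0.0873, 80/252=0.3175, 60/252=0.2381, 16/252=0.0635, 1/252=0.0040, 4/252=0.0159
Proportions for Sceloporus occidentalis (n=232): 26/232=0.1121, 49/232=0.2112, 40/232=0.1724, 46/232=0.1983, 6/232=0.0259, 28/232=0.1207, 27/232=0.1164, 10/232=0.0431
Σ p₁ᵢp₂ᵢ = 0.030245 + 0.000845 + 0.015051 + 0.062960 + 0.006167 + 0.007664 + 0.000466 + 0.000685 = 0.124083
Σp_1ᵢ² = 0.2698² + 0.0040² + 0.0873² + 0.3175² + 0.2381² + 0.0635² + 0.0040² + 0.0159² = 0.072792 + 0.000016 + 0.007621 + 0.100806 + 0.056692 + 0.004032 + 0.000016 + 0.000253 = 0.242228
Σp_2ᵢ² = 0.1121² + 0.2112² + 0.1724² + 0.1983² + 0.0259² + 0.1207² + 0.1164² + 0.0431² = 0.012566 + 0.044605 + 0.029722 + 0.039323 + 0.000671 + 0.014568 + 0.013549 + 0.001858 = 0.156862
O = 0.124083 / √(0.242228 × 0.156862) = 0.124083 / 0.1949266 = 0.6366
O = 0.6366 > 0.5 → Yes.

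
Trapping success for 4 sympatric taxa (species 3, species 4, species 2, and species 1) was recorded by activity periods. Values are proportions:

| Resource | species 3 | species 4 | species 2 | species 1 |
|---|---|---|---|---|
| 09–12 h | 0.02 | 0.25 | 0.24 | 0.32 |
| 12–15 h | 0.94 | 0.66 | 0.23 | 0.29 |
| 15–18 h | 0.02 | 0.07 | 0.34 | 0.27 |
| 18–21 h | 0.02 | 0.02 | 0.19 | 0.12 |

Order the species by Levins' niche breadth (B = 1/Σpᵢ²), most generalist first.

species 2 > species 1 > species 4 > species 3

Σp_3ᵢ² = 0.02² + 0.94² + 0.02² + 0.02² = 0.0004 + 0.8836 + 0.0004 + 0.0004 = 0.8848
B_3 = 1 / 0.8848 = 1.1302
Σp_4ᵢ² = 0.25² + 0.66² + 0.07² + 0.02² = 0.0625 + 0.4356 + 0.0049 + 0.0004 = 0.5034
B_4 = 1 / 0.5034 = 1.9865
Σp_2ᵢ² = 0.24² + 0.23² + 0.34² + 0.19² = 0.0576 + 0.0529 + 0.1156 + 0.0361 = 0.2622
B_2 = 1 / 0.2622 = 3.8139
Σp_1ᵢ² = 0.32² + 0.29² + 0.27² + 0.12² = 0.1024 + 0.0841 + 0.0729 + 0.0144 = 0.2738
B_1 = 1 / 0.2738 = 3.6523
Ranking by B (broadest → narrowest): species 2 (3.81) > species 1 (3.65) > species 4 (1.99) > species 3 (1.13)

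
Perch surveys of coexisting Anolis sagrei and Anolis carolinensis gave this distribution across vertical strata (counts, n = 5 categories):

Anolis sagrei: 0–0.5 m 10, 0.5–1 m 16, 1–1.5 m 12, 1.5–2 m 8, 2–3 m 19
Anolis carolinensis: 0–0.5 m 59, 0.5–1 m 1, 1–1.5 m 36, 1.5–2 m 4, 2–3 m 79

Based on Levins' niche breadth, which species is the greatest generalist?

Anolis sagrei

Proportions for Anolis sagrei (n=65): 10/65=0.1538, 16/65=0.2462, 12/65=0.1846, 8/65=0.1231, 19/65=0.2923
Proportions for Anolis carolinensis (n=179): 59/179=0.3296, 1/179=0.0056, 36/179=0.2011, 4/179=0.0223, 79/179=0.4413
Σp_sagrᵢ² = 0.1538² + 0.2462² + 0.1846² + 0.1231² + 0.2923² = 0.023654 + 0.060614 + 0.034077 + 0.015154 + 0.085439 = 0.218938
B_sagr = 1 / 0.218938 = 4.5675
Σp_caroᵢ² = 0.3296² + 0.0056² + 0.2011² + 0.0223² + 0.4413² = 0.108636 + 0.000031 + 0.040441 + 0.000497 + 0.194746 = 0.344351
B_caro = 1 / 0.344351 = 2.9040
Highest B → broadest niche (most generalist): Anolis sagrei (B = 4.57).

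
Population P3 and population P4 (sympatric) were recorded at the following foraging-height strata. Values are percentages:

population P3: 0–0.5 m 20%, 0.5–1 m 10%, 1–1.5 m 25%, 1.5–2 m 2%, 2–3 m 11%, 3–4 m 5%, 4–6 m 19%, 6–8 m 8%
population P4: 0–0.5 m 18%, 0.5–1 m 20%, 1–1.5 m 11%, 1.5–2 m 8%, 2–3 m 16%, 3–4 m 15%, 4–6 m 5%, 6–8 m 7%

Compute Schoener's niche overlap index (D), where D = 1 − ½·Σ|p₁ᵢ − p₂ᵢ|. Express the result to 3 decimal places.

Convert percentages to proportions (divide by 100).
Σ|p₁ᵢ − p₂ᵢ| = 0.02 + 0.10 + 0.14 + 0.06 + 0.05 + 0.10 + 0.14 + 0.01 = 0.62
D = 1 − ½ × 0.62 = 1 − 0.310 = 0.69000

0.690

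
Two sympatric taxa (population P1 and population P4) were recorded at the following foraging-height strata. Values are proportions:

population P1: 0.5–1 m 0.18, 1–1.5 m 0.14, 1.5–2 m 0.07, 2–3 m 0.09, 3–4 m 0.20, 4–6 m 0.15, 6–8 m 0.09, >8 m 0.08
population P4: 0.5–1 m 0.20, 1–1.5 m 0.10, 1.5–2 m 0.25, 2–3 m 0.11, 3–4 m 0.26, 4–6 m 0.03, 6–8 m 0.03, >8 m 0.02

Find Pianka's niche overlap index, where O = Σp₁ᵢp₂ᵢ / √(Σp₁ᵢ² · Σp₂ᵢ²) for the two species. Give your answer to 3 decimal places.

Σ p₁ᵢp₂ᵢ = 0.0360 + 0.0140 + 0.0175 + 0.0099 + 0.0520 + 0.0045 + 0.0027 + 0.0016 = 0.1382
Σp_1ᵢ² = 0.18² + 0.14² + 0.07² + 0.09² + 0.20² + 0.15² + 0.09² + 0.08² = 0.0324 + 0.0196 + 0.0049 + 0.0081 + 0.0400 + 0.0225 + 0.0081 + 0.0064 = 0.1420
Σp_2ᵢ² = 0.20² + 0.10² + 0.25² + 0.11² + 0.26² + 0.03² + 0.03² + 0.02² = 0.0400 + 0.0100 + 0.0625 + 0.0121 + 0.0676 + 0.0009 + 0.0009 + 0.0004 = 0.1944
O = 0.1382 / √(0.1420 × 0.1944) = 0.1382 / 0.166147 = 0.83179

0.832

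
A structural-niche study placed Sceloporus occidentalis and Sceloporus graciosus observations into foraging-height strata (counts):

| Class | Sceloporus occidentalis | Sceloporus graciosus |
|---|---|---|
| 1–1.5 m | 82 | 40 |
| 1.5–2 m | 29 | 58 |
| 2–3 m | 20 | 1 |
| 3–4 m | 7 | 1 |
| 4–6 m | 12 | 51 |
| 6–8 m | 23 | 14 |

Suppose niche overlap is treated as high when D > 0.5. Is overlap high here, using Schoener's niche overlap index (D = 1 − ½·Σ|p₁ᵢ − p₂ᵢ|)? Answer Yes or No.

Proportions for Sceloporus occidentalis (n=173): 82/173=0.4740, 29/173=0.1676, 20/173=0.1156, 7/173=0.0405, 12/173=0.0694, 23/173=0.1329
Proportions for Sceloporus graciosus (n=165): 40/165=0.2424, 58/165=0.3515, 1/165=0.0061, 1/165=0.0061, 51/165=0.3091, 14/165=0.0848
Σ|p₁ᵢ − p₂ᵢ| = 0.2316 + 0.1839 + 0.1095 + 0.0344 + 0.2397 + 0.0481 = 0.8472
D = 1 − ½ × 0.8472 = 1 − 0.42360 = 0.57640
D = 0.57640 > 0.5 → Yes.

Yes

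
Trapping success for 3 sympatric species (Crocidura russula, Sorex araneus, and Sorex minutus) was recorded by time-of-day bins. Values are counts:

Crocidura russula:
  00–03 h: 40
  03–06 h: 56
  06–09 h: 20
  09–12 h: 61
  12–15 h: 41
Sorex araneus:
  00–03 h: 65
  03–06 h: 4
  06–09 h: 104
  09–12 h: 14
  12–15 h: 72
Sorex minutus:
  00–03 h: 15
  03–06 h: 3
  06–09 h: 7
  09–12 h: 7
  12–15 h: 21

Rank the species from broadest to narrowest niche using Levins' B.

Proportions for Crocidura russula (n=218): 40/218=0.1835, 56/218=0.2569, 20/218=0.0917, 61/218=0.2798, 41/218=0.1881
Proportions for Sorex araneus (n=259): 65/259=0.2510, 4/259=0.0154, 104/259=0.4015, 14/259=0.0541, 72/259=0.2780
Proportions for Sorex minutus (n=53): 15/53=0.2830, 3/53=0.0566, 7/53=0.1321, 7/53=0.1321, 21/53=0.3962
Σp_russᵢ² = 0.1835² + 0.2569² + 0.0917² + 0.2798² + 0.1881² = 0.033672 + 0.065998 + 0.008409 + 0.078288 + 0.035382 = 0.221749
B_russ = 1 / 0.221749 = 4.5096
Σp_aranᵢ² = 0.2510² + 0.0154² + 0.4015² + 0.0541² + 0.2780² = 0.063001 + 0.000237 + 0.161202 + 0.002927 + 0.077284 = 0.304651
B_aran = 1 / 0.304651 = 3.2824
Σp_minuᵢ² = 0.2830² + 0.0566² + 0.1321² + 0.1321² + 0.3962² = 0.080089 + 0.003204 + 0.017450 + 0.017450 + 0.156974 = 0.275167
B_minu = 1 / 0.275167 = 3.6342
Ranking by B (broadest → narrowest): Crocidura russula (4.51) > Sorex minutus (3.63) > Sorex araneus (3.28)

Crocidura russula > Sorex minutus > Sorex araneus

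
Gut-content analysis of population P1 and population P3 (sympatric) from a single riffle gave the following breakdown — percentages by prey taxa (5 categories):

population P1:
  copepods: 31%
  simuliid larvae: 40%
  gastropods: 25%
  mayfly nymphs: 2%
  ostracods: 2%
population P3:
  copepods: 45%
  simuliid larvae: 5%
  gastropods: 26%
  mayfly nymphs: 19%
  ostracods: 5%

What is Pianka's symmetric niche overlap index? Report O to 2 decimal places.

0.73

Convert percentages to proportions (divide by 100).
Σ p₁ᵢp₂ᵢ = 0.1395 + 0.0200 + 0.0650 + 0.0038 + 0.0010 = 0.2293
Σp_1ᵢ² = 0.31² + 0.40² + 0.25² + 0.02² + 0.02² = 0.0961 + 0.1600 + 0.0625 + 0.0004 + 0.0004 = 0.3194
Σp_2ᵢ² = 0.45² + 0.05² + 0.26² + 0.19² + 0.05² = 0.2025 + 0.0025 + 0.0676 + 0.0361 + 0.0025 = 0.3112
O = 0.2293 / √(0.3194 × 0.3112) = 0.2293 / 0.31527 = 0.7273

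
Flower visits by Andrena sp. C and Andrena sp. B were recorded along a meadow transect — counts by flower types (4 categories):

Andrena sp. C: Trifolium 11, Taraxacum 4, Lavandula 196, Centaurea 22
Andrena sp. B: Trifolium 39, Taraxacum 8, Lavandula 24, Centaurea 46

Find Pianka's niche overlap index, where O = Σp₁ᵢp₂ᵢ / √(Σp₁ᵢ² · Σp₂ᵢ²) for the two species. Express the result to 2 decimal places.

Proportions for Andrena sp. C (n=233): 11/233=0.0472, 4/233=0.0172, 196/233=0.8412, 22/233=0.0944
Proportions for Andrena sp. B (n=117): 39/117=0.3333, 8/117=0.0684, 24/117=0.2051, 46/117=0.3932
Σ p₁ᵢp₂ᵢ = 0.015732 + 0.001176 + 0.172530 + 0.037118 = 0.226556
Σp_1ᵢ² = 0.0472² + 0.0172² + 0.8412² + 0.0944² = 0.002228 + 0.000296 + 0.707617 + 0.008911 = 0.719052
Σp_2ᵢ² = 0.3333² + 0.0684² + 0.2051² + 0.3932² = 0.111089 + 0.004679 + 0.042066 + 0.154606 = 0.312440
O = 0.226556 / √(0.719052 × 0.312440) = 0.226556 / 0.4739838 = 0.4780

0.48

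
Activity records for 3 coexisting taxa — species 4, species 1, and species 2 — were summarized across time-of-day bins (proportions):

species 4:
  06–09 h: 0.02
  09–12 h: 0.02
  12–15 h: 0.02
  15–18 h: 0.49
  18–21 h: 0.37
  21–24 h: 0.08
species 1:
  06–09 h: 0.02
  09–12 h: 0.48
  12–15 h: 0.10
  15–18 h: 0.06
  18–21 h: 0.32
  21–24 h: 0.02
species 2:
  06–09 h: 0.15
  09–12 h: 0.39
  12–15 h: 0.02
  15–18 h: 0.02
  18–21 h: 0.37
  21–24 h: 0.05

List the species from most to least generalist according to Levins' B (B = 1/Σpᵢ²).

Σp_4ᵢ² = 0.02² + 0.02² + 0.02² + 0.49² + 0.37² + 0.08² = 0.0004 + 0.0004 + 0.0004 + 0.2401 + 0.1369 + 0.0064 = 0.3846
B_4 = 1 / 0.3846 = 2.6001
Σp_1ᵢ² = 0.02² + 0.48² + 0.10² + 0.06² + 0.32² + 0.02² = 0.0004 + 0.2304 + 0.0100 + 0.0036 + 0.1024 + 0.0004 = 0.3472
B_1 = 1 / 0.3472 = 2.8802
Σp_2ᵢ² = 0.15² + 0.39² + 0.02² + 0.02² + 0.37² + 0.05² = 0.0225 + 0.1521 + 0.0004 + 0.0004 + 0.1369 + 0.0025 = 0.3148
B_2 = 1 / 0.3148 = 3.1766
Ranking by B (broadest → narrowest): species 2 (3.18) > species 1 (2.88) > species 4 (2.60)

species 2 > species 1 > species 4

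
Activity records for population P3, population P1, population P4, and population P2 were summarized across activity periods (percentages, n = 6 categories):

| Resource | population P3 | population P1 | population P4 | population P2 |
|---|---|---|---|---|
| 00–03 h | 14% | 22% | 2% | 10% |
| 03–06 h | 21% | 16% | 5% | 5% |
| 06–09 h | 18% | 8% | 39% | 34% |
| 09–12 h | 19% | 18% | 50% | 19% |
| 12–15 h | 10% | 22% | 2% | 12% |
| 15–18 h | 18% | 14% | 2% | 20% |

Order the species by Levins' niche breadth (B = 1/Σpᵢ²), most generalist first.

Convert percentages to proportions (divide by 100).
Σp_P3ᵢ² = 0.14² + 0.21² + 0.18² + 0.19² + 0.10² + 0.18² = 0.0196 + 0.0441 + 0.0324 + 0.0361 + 0.0100 + 0.0324 = 0.1746
B_P3 = 1 / 0.1746 = 5.7274
Σp_P1ᵢ² = 0.22² + 0.16² + 0.08² + 0.18² + 0.22² + 0.14² = 0.0484 + 0.0256 + 0.0064 + 0.0324 + 0.0484 + 0.0196 = 0.1808
B_P1 = 1 / 0.1808 = 5.5310
Σp_P4ᵢ² = 0.02² + 0.05² + 0.39² + 0.50² + 0.02² + 0.02² = 0.0004 + 0.0025 + 0.1521 + 0.2500 + 0.0004 + 0.0004 = 0.4058
B_P4 = 1 / 0.4058 = 2.4643
Σp_P2ᵢ² = 0.10² + 0.05² + 0.34² + 0.19² + 0.12² + 0.20² = 0.0100 + 0.0025 + 0.1156 + 0.0361 + 0.0144 + 0.0400 = 0.2186
B_P2 = 1 / 0.2186 = 4.5746
Ranking by B (broadest → narrowest): population P3 (5.73) > population P1 (5.53) > population P2 (4.57) > population P4 (2.46)

population P3 > population P1 > population P2 > population P4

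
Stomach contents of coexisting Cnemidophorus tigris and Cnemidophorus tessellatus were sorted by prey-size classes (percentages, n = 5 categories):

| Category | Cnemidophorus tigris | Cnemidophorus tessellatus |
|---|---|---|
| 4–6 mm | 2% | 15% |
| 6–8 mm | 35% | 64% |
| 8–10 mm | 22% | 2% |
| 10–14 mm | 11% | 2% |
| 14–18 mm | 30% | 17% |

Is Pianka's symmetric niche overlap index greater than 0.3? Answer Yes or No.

Convert percentages to proportions (divide by 100).
Σ p₁ᵢp₂ᵢ = 0.0030 + 0.2240 + 0.0044 + 0.0022 + 0.0510 = 0.2846
Σp_1ᵢ² = 0.02² + 0.35² + 0.22² + 0.11² + 0.30² = 0.0004 + 0.1225 + 0.0484 + 0.0121 + 0.0900 = 0.2734
Σp_2ᵢ² = 0.15² + 0.64² + 0.02² + 0.02² + 0.17² = 0.0225 + 0.4096 + 0.0004 + 0.0004 + 0.0289 = 0.4618
O = 0.2846 / √(0.2734 × 0.4618) = 0.2846 / 0.35533 = 0.8009
O = 0.8009 > 0.3 → Yes.

Yes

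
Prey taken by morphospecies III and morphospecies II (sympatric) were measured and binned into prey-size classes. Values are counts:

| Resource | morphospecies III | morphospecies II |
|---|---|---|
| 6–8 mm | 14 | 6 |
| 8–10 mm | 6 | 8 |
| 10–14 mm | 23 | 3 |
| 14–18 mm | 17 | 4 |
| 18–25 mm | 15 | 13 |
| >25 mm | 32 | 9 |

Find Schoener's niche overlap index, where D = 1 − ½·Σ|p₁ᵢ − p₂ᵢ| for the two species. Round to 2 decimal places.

Proportions for morphospecies III (n=107): 14/107=0.1308, 6/107=0.0561, 23/107=0.2150, 17/107=0.1589, 15/107=0.1402, 32/107=0.2991
Proportions for morphospecies II (n=43): 6/43=0.1395, 8/43=0.1860, 3/43=0.0698, 4/43=0.0930, 13/43=0.3023, 9/43=0.2093
Σ|p₁ᵢ − p₂ᵢ| = 0.0087 + 0.1299 + 0.1452 + 0.0659 + 0.1621 + 0.0898 = 0.6016
D = 1 − ½ × 0.6016 = 1 − 0.30080 = 0.69920

0.70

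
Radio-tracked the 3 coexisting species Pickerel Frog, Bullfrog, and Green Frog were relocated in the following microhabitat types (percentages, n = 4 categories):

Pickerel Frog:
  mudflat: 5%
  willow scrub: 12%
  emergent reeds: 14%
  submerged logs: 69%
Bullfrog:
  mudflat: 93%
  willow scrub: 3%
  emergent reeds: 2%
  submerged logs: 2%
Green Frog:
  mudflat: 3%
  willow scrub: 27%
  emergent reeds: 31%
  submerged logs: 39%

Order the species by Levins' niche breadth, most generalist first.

Convert percentages to proportions (divide by 100).
Σp_Pickᵢ² = 0.05² + 0.12² + 0.14² + 0.69² = 0.0025 + 0.0144 + 0.0196 + 0.4761 = 0.5126
B_Pick = 1 / 0.5126 = 1.9508
Σp_Bullᵢ² = 0.93² + 0.03² + 0.02² + 0.02² = 0.8649 + 0.0009 + 0.0004 + 0.0004 = 0.8666
B_Bull = 1 / 0.8666 = 1.1539
Σp_Greeᵢ² = 0.03² + 0.27² + 0.31² + 0.39² = 0.0009 + 0.0729 + 0.0961 + 0.1521 = 0.3220
B_Gree = 1 / 0.3220 = 3.1056
Ranking by B (broadest → narrowest): Green Frog (3.11) > Pickerel Frog (1.95) > Bullfrog (1.15)

Green Frog > Pickerel Frog > Bullfrog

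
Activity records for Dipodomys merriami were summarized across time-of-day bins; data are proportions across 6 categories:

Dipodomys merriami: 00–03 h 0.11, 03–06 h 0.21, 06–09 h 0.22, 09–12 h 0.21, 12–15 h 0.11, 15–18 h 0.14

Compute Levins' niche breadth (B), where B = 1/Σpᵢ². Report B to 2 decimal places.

Σpᵢ² = 0.11² + 0.21² + 0.22² + 0.21² + 0.11² + 0.14² = 0.0121 + 0.0441 + 0.0484 + 0.0441 + 0.0121 + 0.0196 = 0.1804
B = 1 / 0.1804 = 5.5432

5.54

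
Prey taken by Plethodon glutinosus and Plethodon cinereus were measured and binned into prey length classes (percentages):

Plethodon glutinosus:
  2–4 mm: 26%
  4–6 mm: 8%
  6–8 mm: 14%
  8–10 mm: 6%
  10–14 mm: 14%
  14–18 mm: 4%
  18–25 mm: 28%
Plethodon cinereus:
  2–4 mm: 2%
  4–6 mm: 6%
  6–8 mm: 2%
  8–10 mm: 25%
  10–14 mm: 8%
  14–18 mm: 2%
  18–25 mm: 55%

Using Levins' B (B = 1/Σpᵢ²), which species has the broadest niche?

Convert percentages to proportions (divide by 100).
Σp_glutᵢ² = 0.26² + 0.08² + 0.14² + 0.06² + 0.14² + 0.04² + 0.28² = 0.0676 + 0.0064 + 0.0196 + 0.0036 + 0.0196 + 0.0016 + 0.0784 = 0.1968
B_glut = 1 / 0.1968 = 5.0813
Σp_cineᵢ² = 0.02² + 0.06² + 0.02² + 0.25² + 0.08² + 0.02² + 0.55² = 0.0004 + 0.0036 + 0.0004 + 0.0625 + 0.0064 + 0.0004 + 0.3025 = 0.3762
B_cine = 1 / 0.3762 = 2.6582
Highest B → broadest niche (most generalist): Plethodon glutinosus (B = 5.08).

Plethodon glutinosus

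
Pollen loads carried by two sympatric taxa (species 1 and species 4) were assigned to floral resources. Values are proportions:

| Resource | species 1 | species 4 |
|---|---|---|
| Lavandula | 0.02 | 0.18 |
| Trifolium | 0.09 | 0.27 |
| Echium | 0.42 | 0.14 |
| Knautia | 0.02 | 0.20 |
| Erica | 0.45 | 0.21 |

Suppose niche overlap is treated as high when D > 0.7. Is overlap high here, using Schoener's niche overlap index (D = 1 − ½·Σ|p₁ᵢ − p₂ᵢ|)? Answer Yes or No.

Σ|p₁ᵢ − p₂ᵢ| = 0.16 + 0.18 + 0.28 + 0.18 + 0.24 = 1.04
D = 1 − ½ × 1.04 = 1 − 0.520 = 0.4800
D = 0.4800 < 0.7 → No.

No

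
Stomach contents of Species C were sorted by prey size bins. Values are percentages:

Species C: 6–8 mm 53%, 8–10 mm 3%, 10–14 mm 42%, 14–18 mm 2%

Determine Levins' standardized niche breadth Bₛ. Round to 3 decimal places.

0.394

Convert percentages to proportions (divide by 100).
Σpᵢ² = 0.53² + 0.03² + 0.42² + 0.02² = 0.2809 + 0.0009 + 0.1764 + 0.0004 = 0.4586
B = 1 / 0.4586 = 2.18055
Bₛ = (B − 1)/(n − 1) = (2.18055 − 1)/(4 − 1) = 1.18055/3 = 0.39352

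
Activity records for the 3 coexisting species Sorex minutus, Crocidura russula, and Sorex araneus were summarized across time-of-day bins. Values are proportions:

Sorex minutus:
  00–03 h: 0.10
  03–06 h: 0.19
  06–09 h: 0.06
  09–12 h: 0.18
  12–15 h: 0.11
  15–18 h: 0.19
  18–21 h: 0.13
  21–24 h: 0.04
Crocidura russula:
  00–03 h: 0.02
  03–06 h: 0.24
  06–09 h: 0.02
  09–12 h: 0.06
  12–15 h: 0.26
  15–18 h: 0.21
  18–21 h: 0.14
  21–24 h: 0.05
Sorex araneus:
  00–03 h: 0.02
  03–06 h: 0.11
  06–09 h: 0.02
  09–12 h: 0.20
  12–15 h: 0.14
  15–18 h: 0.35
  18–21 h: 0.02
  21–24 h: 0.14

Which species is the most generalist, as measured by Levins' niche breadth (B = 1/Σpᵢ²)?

Σp_minuᵢ² = 0.10² + 0.19² + 0.06² + 0.18² + 0.11² + 0.19² + 0.13² + 0.04² = 0.0100 + 0.0361 + 0.0036 + 0.0324 + 0.0121 + 0.0361 + 0.0169 + 0.0016 = 0.1488
B_minu = 1 / 0.1488 = 6.7204
Σp_russᵢ² = 0.02² + 0.24² + 0.02² + 0.06² + 0.26² + 0.21² + 0.14² + 0.05² = 0.0004 + 0.0576 + 0.0004 + 0.0036 + 0.0676 + 0.0441 + 0.0196 + 0.0025 = 0.1958
B_russ = 1 / 0.1958 = 5.1073
Σp_aranᵢ² = 0.02² + 0.11² + 0.02² + 0.20² + 0.14² + 0.35² + 0.02² + 0.14² = 0.0004 + 0.0121 + 0.0004 + 0.0400 + 0.0196 + 0.1225 + 0.0004 + 0.0196 = 0.2150
B_aran = 1 / 0.2150 = 4.6512
Highest B → broadest niche (most generalist): Sorex minutus (B = 6.72).

Sorex minutus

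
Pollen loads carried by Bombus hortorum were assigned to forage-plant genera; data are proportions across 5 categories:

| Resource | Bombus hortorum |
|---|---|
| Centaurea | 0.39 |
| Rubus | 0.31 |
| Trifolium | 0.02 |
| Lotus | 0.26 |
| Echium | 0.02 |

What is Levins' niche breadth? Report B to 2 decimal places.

3.16

Σpᵢ² = 0.39² + 0.31² + 0.02² + 0.26² + 0.02² = 0.1521 + 0.0961 + 0.0004 + 0.0676 + 0.0004 = 0.3166
B = 1 / 0.3166 = 3.1586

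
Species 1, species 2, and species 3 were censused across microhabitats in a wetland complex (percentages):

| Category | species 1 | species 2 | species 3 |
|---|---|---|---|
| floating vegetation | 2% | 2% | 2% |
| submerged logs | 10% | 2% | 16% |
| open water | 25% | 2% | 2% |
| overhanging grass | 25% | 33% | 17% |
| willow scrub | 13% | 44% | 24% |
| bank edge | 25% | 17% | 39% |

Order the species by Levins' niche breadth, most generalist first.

species 1 > species 3 > species 2

Convert percentages to proportions (divide by 100).
Σp_1ᵢ² = 0.02² + 0.10² + 0.25² + 0.25² + 0.13² + 0.25² = 0.0004 + 0.0100 + 0.0625 + 0.0625 + 0.0169 + 0.0625 = 0.2148
B_1 = 1 / 0.2148 = 4.6555
Σp_2ᵢ² = 0.02² + 0.02² + 0.02² + 0.33² + 0.44² + 0.17² = 0.0004 + 0.0004 + 0.0004 + 0.1089 + 0.1936 + 0.0289 = 0.3326
B_2 = 1 / 0.3326 = 3.0066
Σp_3ᵢ² = 0.02² + 0.16² + 0.02² + 0.17² + 0.24² + 0.39² = 0.0004 + 0.0256 + 0.0004 + 0.0289 + 0.0576 + 0.1521 = 0.2650
B_3 = 1 / 0.2650 = 3.7736
Ranking by B (broadest → narrowest): species 1 (4.66) > species 3 (3.77) > species 2 (3.01)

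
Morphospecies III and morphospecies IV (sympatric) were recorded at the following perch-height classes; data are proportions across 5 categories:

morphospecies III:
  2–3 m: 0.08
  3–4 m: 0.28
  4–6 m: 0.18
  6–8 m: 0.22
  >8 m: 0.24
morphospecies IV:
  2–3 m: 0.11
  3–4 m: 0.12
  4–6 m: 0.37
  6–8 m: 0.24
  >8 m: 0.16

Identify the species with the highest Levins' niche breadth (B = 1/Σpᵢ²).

morphospecies III

Σp_IIIᵢ² = 0.08² + 0.28² + 0.18² + 0.22² + 0.24² = 0.0064 + 0.0784 + 0.0324 + 0.0484 + 0.0576 = 0.2232
B_III = 1 / 0.2232 = 4.4803
Σp_IVᵢ² = 0.11² + 0.12² + 0.37² + 0.24² + 0.16² = 0.0121 + 0.0144 + 0.1369 + 0.0576 + 0.0256 = 0.2466
B_IV = 1 / 0.2466 = 4.0552
Highest B → broadest niche (most generalist): morphospecies III (B = 4.48).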